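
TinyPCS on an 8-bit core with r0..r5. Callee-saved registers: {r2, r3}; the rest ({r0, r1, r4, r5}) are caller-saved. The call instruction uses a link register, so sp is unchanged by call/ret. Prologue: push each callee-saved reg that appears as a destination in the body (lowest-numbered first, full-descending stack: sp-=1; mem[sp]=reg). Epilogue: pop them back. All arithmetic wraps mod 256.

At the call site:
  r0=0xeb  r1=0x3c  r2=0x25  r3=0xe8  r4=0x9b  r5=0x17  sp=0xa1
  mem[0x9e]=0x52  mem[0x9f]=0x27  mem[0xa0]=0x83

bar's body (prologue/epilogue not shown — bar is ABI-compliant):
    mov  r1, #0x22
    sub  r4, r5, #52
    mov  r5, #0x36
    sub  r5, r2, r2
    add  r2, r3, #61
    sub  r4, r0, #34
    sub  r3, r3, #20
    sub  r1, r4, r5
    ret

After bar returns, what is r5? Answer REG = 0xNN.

REG = 0x00

prologue: push r2 -> mem[0xa0]=0x25, sp=0xa0
prologue: push r3 -> mem[0x9f]=0xe8, sp=0x9f
body[0] mov  r1, #0x22 -> r1=0x22
body[1] sub  r4, r5, #52 -> r4=0xe3
body[2] mov  r5, #0x36 -> r5=0x36
body[3] sub  r5, r2, r2 -> r5=0x00
body[4] add  r2, r3, #61 -> r2=0x25
body[5] sub  r4, r0, #34 -> r4=0xc9
body[6] sub  r3, r3, #20 -> r3=0xd4
body[7] sub  r1, r4, r5 -> r1=0xc9
epilogue: pop r3=0xe8, sp=0xa0
epilogue: pop r2=0x25, sp=0xa1
r5 is caller-saved -> body value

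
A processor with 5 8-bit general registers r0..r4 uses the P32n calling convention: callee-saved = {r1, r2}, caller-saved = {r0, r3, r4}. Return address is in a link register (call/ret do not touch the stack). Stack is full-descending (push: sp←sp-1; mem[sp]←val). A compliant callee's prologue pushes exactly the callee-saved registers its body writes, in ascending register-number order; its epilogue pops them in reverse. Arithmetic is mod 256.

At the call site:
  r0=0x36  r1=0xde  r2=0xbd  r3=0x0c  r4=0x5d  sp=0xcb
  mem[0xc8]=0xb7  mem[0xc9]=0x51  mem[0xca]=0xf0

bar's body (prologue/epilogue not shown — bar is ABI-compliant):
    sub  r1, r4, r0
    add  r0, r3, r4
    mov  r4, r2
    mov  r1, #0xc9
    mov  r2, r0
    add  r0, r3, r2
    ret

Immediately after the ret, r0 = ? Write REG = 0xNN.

prologue: push r1 -> mem[0xca]=0xde, sp=0xca
prologue: push r2 -> mem[0xc9]=0xbd, sp=0xc9
body[0] sub  r1, r4, r0 -> r1=0x27
body[1] add  r0, r3, r4 -> r0=0x69
body[2] mov  r4, r2 -> r4=0xbd
body[3] mov  r1, #0xc9 -> r1=0xc9
body[4] mov  r2, r0 -> r2=0x69
body[5] add  r0, r3, r2 -> r0=0x75
epilogue: pop r2=0xbd, sp=0xca
epilogue: pop r1=0xde, sp=0xcb
r0 is caller-saved -> body value

REG = 0x75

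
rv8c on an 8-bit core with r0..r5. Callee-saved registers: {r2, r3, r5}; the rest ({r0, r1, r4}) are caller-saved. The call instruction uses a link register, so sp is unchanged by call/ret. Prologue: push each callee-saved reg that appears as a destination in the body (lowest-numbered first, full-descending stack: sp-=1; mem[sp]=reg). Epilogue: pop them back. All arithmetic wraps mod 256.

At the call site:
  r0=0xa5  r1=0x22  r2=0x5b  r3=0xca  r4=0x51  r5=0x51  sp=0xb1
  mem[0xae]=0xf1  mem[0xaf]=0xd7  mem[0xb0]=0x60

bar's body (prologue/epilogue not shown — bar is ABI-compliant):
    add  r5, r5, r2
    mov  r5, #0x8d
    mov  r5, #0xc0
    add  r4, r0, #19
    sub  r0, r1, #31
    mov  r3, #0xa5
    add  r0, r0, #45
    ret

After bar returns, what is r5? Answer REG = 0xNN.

REG = 0x51

prologue: push r3 → mem[0xb0]=0xca, sp=0xb0
prologue: push r5 → mem[0xaf]=0x51, sp=0xaf
body[0] add  r5, r5, r2 → r5=0xac
body[1] mov  r5, #0x8d → r5=0x8d
body[2] mov  r5, #0xc0 → r5=0xc0
body[3] add  r4, r0, #19 → r4=0xb8
body[4] sub  r0, r1, #31 → r0=0x03
body[5] mov  r3, #0xa5 → r3=0xa5
body[6] add  r0, r0, #45 → r0=0x30
epilogue: pop r5=0x51, sp=0xb0
epilogue: pop r3=0xca, sp=0xb1
r5 is callee-saved → restored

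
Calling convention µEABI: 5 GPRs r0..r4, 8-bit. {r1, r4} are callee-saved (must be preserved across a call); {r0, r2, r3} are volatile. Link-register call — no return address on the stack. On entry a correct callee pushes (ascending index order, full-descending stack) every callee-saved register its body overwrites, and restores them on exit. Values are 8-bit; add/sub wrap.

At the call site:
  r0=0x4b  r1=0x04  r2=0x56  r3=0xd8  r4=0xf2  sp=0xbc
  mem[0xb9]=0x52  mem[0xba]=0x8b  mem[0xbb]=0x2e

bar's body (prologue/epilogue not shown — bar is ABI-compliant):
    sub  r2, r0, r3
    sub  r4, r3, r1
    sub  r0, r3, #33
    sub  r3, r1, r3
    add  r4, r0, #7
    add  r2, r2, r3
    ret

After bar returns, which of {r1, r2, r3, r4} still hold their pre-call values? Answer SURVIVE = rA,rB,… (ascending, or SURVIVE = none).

prologue: push r4 → mem[0xbb]=0xf2, sp=0xbb
body[0] sub  r2, r0, r3 → r2=0x73
body[1] sub  r4, r3, r1 → r4=0xd4
body[2] sub  r0, r3, #33 → r0=0xb7
body[3] sub  r3, r1, r3 → r3=0x2c
body[4] add  r4, r0, #7 → r4=0xbe
body[5] add  r2, r2, r3 → r2=0x9f
epilogue: pop r4=0xf2, sp=0xbc
r1: callee-saved, written=False
r2: caller-saved, written=True
r3: caller-saved, written=True
r4: callee-saved, written=True

SURVIVE = r1,r4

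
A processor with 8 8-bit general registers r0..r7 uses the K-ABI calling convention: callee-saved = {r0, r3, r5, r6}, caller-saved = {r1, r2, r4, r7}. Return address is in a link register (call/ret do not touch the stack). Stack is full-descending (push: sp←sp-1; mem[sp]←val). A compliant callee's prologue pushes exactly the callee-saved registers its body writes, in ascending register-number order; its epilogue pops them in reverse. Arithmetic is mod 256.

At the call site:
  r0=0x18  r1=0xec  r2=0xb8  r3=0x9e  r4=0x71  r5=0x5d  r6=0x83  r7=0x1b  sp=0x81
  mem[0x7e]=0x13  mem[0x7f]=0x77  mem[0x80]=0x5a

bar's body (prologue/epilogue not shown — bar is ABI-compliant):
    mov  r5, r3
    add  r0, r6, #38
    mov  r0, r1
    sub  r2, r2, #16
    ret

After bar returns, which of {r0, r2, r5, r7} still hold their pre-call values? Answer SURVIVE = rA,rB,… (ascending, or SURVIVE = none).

SURVIVE = r0,r5,r7

prologue: push r0 → mem[0x80]=0x18, sp=0x80
prologue: push r5 → mem[0x7f]=0x5d, sp=0x7f
body[0] mov  r5, r3 → r5=0x9e
body[1] add  r0, r6, #38 → r0=0xa9
body[2] mov  r0, r1 → r0=0xec
body[3] sub  r2, r2, #16 → r2=0xa8
epilogue: pop r5=0x5d, sp=0x80
epilogue: pop r0=0x18, sp=0x81
r0: callee-saved, written=True
r2: caller-saved, written=True
r5: callee-saved, written=True
r7: caller-saved, written=False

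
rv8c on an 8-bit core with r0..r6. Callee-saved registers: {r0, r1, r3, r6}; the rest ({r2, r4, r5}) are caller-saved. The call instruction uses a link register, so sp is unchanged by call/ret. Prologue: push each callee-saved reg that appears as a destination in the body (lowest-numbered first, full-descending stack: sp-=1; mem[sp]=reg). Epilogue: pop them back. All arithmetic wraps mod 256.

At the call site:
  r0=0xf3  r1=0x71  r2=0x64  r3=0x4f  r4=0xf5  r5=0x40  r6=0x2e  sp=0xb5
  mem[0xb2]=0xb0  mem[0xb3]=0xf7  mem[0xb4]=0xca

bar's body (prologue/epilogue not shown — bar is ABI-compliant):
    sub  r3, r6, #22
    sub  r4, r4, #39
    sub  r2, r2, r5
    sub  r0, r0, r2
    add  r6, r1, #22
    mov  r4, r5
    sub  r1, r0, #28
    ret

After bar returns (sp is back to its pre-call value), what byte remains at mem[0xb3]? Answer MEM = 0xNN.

prologue: push r0 → mem[0xb4]=0xf3, sp=0xb4
prologue: push r1 → mem[0xb3]=0x71, sp=0xb3
prologue: push r3 → mem[0xb2]=0x4f, sp=0xb2
prologue: push r6 → mem[0xb1]=0x2e, sp=0xb1
body[0] sub  r3, r6, #22 → r3=0x18
body[1] sub  r4, r4, #39 → r4=0xce
body[2] sub  r2, r2, r5 → r2=0x24
body[3] sub  r0, r0, r2 → r0=0xcf
body[4] add  r6, r1, #22 → r6=0x87
body[5] mov  r4, r5 → r4=0x40
body[6] sub  r1, r0, #28 → r1=0xb3
epilogue: pop r6=0x2e, sp=0xb2
epilogue: pop r3=0x4f, sp=0xb3
epilogue: pop r1=0x71, sp=0xb4
epilogue: pop r0=0xf3, sp=0xb5
prologue pushed ['r0', 'r1', 'r3', 'r6'] at ['0xb4', '0xb3', '0xb2', '0xb1']

MEM = 0x71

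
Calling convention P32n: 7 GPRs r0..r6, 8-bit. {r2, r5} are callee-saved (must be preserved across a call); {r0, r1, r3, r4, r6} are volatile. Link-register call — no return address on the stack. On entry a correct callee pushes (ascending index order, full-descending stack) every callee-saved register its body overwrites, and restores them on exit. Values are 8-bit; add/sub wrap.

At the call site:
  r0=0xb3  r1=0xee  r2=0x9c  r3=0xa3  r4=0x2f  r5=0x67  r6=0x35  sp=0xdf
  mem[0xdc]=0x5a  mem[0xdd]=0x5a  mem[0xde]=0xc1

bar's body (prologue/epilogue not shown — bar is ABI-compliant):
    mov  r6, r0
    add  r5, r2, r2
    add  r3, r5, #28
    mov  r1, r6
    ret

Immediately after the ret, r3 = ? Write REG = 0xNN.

REG = 0x54

prologue: push r5 → mem[0xde]=0x67, sp=0xde
body[0] mov  r6, r0 → r6=0xb3
body[1] add  r5, r2, r2 → r5=0x38
body[2] add  r3, r5, #28 → r3=0x54
body[3] mov  r1, r6 → r1=0xb3
epilogue: pop r5=0x67, sp=0xdf
r3 is caller-saved → body value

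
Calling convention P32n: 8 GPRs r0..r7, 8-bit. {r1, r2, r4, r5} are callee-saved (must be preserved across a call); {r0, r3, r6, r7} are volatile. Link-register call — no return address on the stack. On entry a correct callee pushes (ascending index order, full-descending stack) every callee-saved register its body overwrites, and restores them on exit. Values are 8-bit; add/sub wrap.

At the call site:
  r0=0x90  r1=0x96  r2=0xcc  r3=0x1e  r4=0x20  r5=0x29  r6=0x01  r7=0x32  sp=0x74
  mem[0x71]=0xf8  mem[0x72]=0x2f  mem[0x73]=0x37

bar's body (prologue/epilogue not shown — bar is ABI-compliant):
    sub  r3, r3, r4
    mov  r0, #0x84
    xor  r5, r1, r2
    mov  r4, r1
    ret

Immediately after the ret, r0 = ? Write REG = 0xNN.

REG = 0x84

prologue: push r4 → mem[0x73]=0x20, sp=0x73
prologue: push r5 → mem[0x72]=0x29, sp=0x72
body[0] sub  r3, r3, r4 → r3=0xfe
body[1] mov  r0, #0x84 → r0=0x84
body[2] xor  r5, r1, r2 → r5=0x5a
body[3] mov  r4, r1 → r4=0x96
epilogue: pop r5=0x29, sp=0x73
epilogue: pop r4=0x20, sp=0x74
r0 is caller-saved → body value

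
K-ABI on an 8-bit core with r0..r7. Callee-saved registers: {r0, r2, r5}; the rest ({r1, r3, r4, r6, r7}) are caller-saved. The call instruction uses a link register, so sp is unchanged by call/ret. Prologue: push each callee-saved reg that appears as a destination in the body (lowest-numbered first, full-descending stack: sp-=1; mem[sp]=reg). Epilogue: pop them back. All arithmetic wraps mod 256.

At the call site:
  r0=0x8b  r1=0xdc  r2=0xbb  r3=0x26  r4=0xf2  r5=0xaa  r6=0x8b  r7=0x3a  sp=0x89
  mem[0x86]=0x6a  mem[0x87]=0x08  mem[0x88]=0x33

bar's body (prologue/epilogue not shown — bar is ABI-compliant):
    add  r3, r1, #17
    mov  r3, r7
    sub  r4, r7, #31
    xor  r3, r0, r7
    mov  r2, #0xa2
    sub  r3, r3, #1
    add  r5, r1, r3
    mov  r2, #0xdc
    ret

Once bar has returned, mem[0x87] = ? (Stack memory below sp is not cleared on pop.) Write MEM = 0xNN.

prologue: push r2 -> mem[0x88]=0xbb, sp=0x88
prologue: push r5 -> mem[0x87]=0xaa, sp=0x87
body[0] add  r3, r1, #17 -> r3=0xed
body[1] mov  r3, r7 -> r3=0x3a
body[2] sub  r4, r7, #31 -> r4=0x1b
body[3] xor  r3, r0, r7 -> r3=0xb1
body[4] mov  r2, #0xa2 -> r2=0xa2
body[5] sub  r3, r3, #1 -> r3=0xb0
body[6] add  r5, r1, r3 -> r5=0x8c
body[7] mov  r2, #0xdc -> r2=0xdc
epilogue: pop r5=0xaa, sp=0x88
epilogue: pop r2=0xbb, sp=0x89
prologue pushed ['r2', 'r5'] at ['0x88', '0x87']

MEM = 0xaa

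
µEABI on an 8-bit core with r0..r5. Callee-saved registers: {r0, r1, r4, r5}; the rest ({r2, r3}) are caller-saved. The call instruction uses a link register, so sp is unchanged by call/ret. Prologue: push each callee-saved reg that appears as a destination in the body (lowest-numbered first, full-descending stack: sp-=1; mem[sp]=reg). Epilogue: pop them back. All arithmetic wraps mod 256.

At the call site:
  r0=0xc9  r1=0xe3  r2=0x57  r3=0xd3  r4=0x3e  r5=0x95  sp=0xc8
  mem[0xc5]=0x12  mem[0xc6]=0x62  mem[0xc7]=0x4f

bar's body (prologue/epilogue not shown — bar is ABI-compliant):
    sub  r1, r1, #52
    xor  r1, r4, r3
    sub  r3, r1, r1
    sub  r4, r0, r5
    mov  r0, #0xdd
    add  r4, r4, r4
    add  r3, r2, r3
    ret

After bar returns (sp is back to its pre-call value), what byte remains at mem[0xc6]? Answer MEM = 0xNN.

prologue: push r0 → mem[0xc7]=0xc9, sp=0xc7
prologue: push r1 → mem[0xc6]=0xe3, sp=0xc6
prologue: push r4 → mem[0xc5]=0x3e, sp=0xc5
body[0] sub  r1, r1, #52 → r1=0xaf
body[1] xor  r1, r4, r3 → r1=0xed
body[2] sub  r3, r1, r1 → r3=0x00
body[3] sub  r4, r0, r5 → r4=0x34
body[4] mov  r0, #0xdd → r0=0xdd
body[5] add  r4, r4, r4 → r4=0x68
body[6] add  r3, r2, r3 → r3=0x57
epilogue: pop r4=0x3e, sp=0xc6
epilogue: pop r1=0xe3, sp=0xc7
epilogue: pop r0=0xc9, sp=0xc8
prologue pushed ['r0', 'r1', 'r4'] at ['0xc7', '0xc6', '0xc5']

MEM = 0xe3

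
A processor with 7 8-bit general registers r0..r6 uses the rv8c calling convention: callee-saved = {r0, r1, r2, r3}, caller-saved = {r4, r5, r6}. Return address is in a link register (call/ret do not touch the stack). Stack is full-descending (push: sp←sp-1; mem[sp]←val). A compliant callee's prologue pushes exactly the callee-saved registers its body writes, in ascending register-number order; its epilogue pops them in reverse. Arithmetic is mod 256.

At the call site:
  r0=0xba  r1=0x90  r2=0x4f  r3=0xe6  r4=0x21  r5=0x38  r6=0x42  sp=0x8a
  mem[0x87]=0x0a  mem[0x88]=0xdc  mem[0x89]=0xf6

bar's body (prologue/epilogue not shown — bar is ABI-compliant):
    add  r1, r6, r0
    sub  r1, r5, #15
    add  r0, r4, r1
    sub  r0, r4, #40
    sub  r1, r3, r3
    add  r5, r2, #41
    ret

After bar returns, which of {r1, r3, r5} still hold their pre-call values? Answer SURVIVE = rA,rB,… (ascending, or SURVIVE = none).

prologue: push r0 → mem[0x89]=0xba, sp=0x89
prologue: push r1 → mem[0x88]=0x90, sp=0x88
body[0] add  r1, r6, r0 → r1=0xfc
body[1] sub  r1, r5, #15 → r1=0x29
body[2] add  r0, r4, r1 → r0=0x4a
body[3] sub  r0, r4, #40 → r0=0xf9
body[4] sub  r1, r3, r3 → r1=0x00
body[5] add  r5, r2, #41 → r5=0x78
epilogue: pop r1=0x90, sp=0x89
epilogue: pop r0=0xba, sp=0x8a
r1: callee-saved, written=True
r3: callee-saved, written=False
r5: caller-saved, written=True

SURVIVE = r1,r3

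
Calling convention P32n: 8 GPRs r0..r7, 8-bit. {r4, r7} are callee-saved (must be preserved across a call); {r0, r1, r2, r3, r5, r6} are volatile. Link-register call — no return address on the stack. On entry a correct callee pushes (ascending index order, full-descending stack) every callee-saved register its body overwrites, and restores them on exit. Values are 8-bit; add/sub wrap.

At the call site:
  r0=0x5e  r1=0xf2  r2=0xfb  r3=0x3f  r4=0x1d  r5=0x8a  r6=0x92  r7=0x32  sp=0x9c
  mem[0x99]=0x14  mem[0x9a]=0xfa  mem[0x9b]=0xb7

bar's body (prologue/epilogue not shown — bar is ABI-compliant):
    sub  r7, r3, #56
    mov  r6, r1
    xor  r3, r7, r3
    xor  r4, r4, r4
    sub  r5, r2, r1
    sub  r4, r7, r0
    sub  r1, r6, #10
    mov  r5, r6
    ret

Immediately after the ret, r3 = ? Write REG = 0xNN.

prologue: push r4 -> mem[0x9b]=0x1d, sp=0x9b
prologue: push r7 -> mem[0x9a]=0x32, sp=0x9a
body[0] sub  r7, r3, #56 -> r7=0x07
body[1] mov  r6, r1 -> r6=0xf2
body[2] xor  r3, r7, r3 -> r3=0x38
body[3] xor  r4, r4, r4 -> r4=0x00
body[4] sub  r5, r2, r1 -> r5=0x09
body[5] sub  r4, r7, r0 -> r4=0xa9
body[6] sub  r1, r6, #10 -> r1=0xe8
body[7] mov  r5, r6 -> r5=0xf2
epilogue: pop r7=0x32, sp=0x9b
epilogue: pop r4=0x1d, sp=0x9c
r3 is caller-saved -> body value

REG = 0x38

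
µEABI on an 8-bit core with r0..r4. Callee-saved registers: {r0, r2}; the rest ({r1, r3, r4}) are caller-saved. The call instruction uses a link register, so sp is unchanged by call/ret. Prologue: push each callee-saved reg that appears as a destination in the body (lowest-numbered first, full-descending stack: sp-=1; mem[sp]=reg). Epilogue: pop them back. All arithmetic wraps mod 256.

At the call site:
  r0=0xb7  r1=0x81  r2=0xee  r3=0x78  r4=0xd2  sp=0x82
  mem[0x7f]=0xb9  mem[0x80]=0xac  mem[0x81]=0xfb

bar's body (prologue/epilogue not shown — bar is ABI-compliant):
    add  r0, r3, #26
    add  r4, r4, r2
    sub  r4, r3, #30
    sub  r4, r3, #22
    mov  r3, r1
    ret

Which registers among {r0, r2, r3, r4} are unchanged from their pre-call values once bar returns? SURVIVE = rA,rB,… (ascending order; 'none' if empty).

SURVIVE = r0,r2

prologue: push r0 → mem[0x81]=0xb7, sp=0x81
body[0] add  r0, r3, #26 → r0=0x92
body[1] add  r4, r4, r2 → r4=0xc0
body[2] sub  r4, r3, #30 → r4=0x5a
body[3] sub  r4, r3, #22 → r4=0x62
body[4] mov  r3, r1 → r3=0x81
epilogue: pop r0=0xb7, sp=0x82
r0: callee-saved, written=True
r2: callee-saved, written=False
r3: caller-saved, written=True
r4: caller-saved, written=True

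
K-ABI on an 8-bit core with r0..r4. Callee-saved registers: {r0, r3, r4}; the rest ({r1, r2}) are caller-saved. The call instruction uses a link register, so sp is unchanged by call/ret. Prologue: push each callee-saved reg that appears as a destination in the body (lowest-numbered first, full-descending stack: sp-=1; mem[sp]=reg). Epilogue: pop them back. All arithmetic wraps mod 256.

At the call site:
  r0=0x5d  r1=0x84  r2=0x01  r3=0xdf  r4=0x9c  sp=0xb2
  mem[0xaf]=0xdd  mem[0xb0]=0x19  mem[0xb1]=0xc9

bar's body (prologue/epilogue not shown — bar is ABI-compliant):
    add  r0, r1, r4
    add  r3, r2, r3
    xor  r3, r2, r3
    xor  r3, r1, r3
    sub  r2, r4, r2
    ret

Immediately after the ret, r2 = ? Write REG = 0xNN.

REG = 0x9b

prologue: push r0 -> mem[0xb1]=0x5d, sp=0xb1
prologue: push r3 -> mem[0xb0]=0xdf, sp=0xb0
body[0] add  r0, r1, r4 -> r0=0x20
body[1] add  r3, r2, r3 -> r3=0xe0
body[2] xor  r3, r2, r3 -> r3=0xe1
body[3] xor  r3, r1, r3 -> r3=0x65
body[4] sub  r2, r4, r2 -> r2=0x9b
epilogue: pop r3=0xdf, sp=0xb1
epilogue: pop r0=0x5d, sp=0xb2
r2 is caller-saved -> body value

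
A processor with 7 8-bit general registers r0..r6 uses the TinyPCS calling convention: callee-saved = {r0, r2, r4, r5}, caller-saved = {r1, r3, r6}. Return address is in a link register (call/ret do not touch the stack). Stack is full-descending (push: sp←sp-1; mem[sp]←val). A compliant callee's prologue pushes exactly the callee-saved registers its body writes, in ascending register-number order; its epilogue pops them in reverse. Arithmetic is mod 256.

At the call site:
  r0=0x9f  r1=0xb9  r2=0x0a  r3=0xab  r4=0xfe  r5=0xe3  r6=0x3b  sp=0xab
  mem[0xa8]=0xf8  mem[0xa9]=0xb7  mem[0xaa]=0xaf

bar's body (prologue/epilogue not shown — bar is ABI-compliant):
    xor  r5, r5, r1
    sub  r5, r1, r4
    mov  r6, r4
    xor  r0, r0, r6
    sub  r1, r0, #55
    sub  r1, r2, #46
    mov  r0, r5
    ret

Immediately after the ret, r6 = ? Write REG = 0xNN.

prologue: push r0 → mem[0xaa]=0x9f, sp=0xaa
prologue: push r5 → mem[0xa9]=0xe3, sp=0xa9
body[0] xor  r5, r5, r1 → r5=0x5a
body[1] sub  r5, r1, r4 → r5=0xbb
body[2] mov  r6, r4 → r6=0xfe
body[3] xor  r0, r0, r6 → r0=0x61
body[4] sub  r1, r0, #55 → r1=0x2a
body[5] sub  r1, r2, #46 → r1=0xdc
body[6] mov  r0, r5 → r0=0xbb
epilogue: pop r5=0xe3, sp=0xaa
epilogue: pop r0=0x9f, sp=0xab
r6 is caller-saved → body value

REG = 0xfe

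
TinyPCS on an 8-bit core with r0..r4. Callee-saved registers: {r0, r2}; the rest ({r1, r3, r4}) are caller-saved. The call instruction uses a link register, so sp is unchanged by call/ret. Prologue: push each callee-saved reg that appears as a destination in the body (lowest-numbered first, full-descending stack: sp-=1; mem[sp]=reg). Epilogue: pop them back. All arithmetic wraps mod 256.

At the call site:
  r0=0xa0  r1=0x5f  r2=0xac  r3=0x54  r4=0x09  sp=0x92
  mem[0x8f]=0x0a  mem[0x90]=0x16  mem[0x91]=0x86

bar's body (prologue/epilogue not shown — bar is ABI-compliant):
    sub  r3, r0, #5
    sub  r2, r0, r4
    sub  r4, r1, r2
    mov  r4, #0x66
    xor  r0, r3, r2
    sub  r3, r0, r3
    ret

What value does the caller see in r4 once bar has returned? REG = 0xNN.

prologue: push r0 -> mem[0x91]=0xa0, sp=0x91
prologue: push r2 -> mem[0x90]=0xac, sp=0x90
body[0] sub  r3, r0, #5 -> r3=0x9b
body[1] sub  r2, r0, r4 -> r2=0x97
body[2] sub  r4, r1, r2 -> r4=0xc8
body[3] mov  r4, #0x66 -> r4=0x66
body[4] xor  r0, r3, r2 -> r0=0x0c
body[5] sub  r3, r0, r3 -> r3=0x71
epilogue: pop r2=0xac, sp=0x91
epilogue: pop r0=0xa0, sp=0x92
r4 is caller-saved -> body value

REG = 0x66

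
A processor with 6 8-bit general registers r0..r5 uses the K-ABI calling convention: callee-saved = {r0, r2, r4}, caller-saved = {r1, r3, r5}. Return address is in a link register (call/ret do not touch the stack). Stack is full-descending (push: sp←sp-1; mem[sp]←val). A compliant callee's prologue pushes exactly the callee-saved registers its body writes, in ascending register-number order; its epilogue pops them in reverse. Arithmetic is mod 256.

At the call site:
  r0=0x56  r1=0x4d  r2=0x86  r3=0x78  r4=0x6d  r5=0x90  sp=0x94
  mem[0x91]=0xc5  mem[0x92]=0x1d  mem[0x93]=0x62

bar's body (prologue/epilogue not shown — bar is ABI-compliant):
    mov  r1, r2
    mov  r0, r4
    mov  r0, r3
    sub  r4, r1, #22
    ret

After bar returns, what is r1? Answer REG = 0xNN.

prologue: push r0 -> mem[0x93]=0x56, sp=0x93
prologue: push r4 -> mem[0x92]=0x6d, sp=0x92
body[0] mov  r1, r2 -> r1=0x86
body[1] mov  r0, r4 -> r0=0x6d
body[2] mov  r0, r3 -> r0=0x78
body[3] sub  r4, r1, #22 -> r4=0x70
epilogue: pop r4=0x6d, sp=0x93
epilogue: pop r0=0x56, sp=0x94
r1 is caller-saved -> body value

REG = 0x86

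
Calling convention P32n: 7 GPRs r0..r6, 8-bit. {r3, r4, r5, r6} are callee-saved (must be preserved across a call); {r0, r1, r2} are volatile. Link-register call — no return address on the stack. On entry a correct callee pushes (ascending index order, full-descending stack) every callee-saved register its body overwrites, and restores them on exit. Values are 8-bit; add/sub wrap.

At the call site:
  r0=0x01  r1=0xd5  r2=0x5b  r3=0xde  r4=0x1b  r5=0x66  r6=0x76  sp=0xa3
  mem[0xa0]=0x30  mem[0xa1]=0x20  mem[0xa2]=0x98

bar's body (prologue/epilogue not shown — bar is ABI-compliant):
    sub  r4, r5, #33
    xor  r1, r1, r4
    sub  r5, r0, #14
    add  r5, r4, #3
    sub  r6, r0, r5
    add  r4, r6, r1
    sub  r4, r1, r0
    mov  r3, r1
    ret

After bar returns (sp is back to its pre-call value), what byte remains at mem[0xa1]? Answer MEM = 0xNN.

prologue: push r3 -> mem[0xa2]=0xde, sp=0xa2
prologue: push r4 -> mem[0xa1]=0x1b, sp=0xa1
prologue: push r5 -> mem[0xa0]=0x66, sp=0xa0
prologue: push r6 -> mem[0x9f]=0x76, sp=0x9f
body[0] sub  r4, r5, #33 -> r4=0x45
body[1] xor  r1, r1, r4 -> r1=0x90
body[2] sub  r5, r0, #14 -> r5=0xf3
body[3] add  r5, r4, #3 -> r5=0x48
body[4] sub  r6, r0, r5 -> r6=0xb9
body[5] add  r4, r6, r1 -> r4=0x49
body[6] sub  r4, r1, r0 -> r4=0x8f
body[7] mov  r3, r1 -> r3=0x90
epilogue: pop r6=0x76, sp=0xa0
epilogue: pop r5=0x66, sp=0xa1
epilogue: pop r4=0x1b, sp=0xa2
epilogue: pop r3=0xde, sp=0xa3
prologue pushed ['r3', 'r4', 'r5', 'r6'] at ['0xa2', '0xa1', '0xa0', '0x9f']

MEM = 0x1b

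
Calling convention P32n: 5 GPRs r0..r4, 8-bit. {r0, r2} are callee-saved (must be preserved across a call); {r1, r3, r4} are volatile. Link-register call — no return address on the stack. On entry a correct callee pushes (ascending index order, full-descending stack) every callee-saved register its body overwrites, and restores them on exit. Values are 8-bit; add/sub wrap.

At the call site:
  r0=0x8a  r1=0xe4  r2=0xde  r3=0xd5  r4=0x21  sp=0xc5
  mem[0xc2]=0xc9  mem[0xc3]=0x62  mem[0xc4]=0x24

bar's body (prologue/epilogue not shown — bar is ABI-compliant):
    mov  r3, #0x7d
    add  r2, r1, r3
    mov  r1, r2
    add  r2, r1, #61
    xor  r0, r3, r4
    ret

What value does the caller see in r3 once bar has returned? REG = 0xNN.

REG = 0x7d

prologue: push r0 -> mem[0xc4]=0x8a, sp=0xc4
prologue: push r2 -> mem[0xc3]=0xde, sp=0xc3
body[0] mov  r3, #0x7d -> r3=0x7d
body[1] add  r2, r1, r3 -> r2=0x61
body[2] mov  r1, r2 -> r1=0x61
body[3] add  r2, r1, #61 -> r2=0x9e
body[4] xor  r0, r3, r4 -> r0=0x5c
epilogue: pop r2=0xde, sp=0xc4
epilogue: pop r0=0x8a, sp=0xc5
r3 is caller-saved -> body value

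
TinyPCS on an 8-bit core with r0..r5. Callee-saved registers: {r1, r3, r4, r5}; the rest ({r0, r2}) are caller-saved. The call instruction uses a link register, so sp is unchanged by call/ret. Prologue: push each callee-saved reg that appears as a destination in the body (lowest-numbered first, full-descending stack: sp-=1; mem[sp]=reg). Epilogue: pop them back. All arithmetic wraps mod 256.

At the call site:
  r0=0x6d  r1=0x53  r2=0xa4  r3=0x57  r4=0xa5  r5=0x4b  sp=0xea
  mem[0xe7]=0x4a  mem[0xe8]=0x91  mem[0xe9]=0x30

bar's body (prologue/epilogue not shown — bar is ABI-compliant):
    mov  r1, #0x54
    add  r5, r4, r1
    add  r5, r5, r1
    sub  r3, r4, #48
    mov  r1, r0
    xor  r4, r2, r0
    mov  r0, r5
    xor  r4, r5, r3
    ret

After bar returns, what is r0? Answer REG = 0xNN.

REG = 0x4d

prologue: push r1 -> mem[0xe9]=0x53, sp=0xe9
prologue: push r3 -> mem[0xe8]=0x57, sp=0xe8
prologue: push r4 -> mem[0xe7]=0xa5, sp=0xe7
prologue: push r5 -> mem[0xe6]=0x4b, sp=0xe6
body[0] mov  r1, #0x54 -> r1=0x54
body[1] add  r5, r4, r1 -> r5=0xf9
body[2] add  r5, r5, r1 -> r5=0x4d
body[3] sub  r3, r4, #48 -> r3=0x75
body[4] mov  r1, r0 -> r1=0x6d
body[5] xor  r4, r2, r0 -> r4=0xc9
body[6] mov  r0, r5 -> r0=0x4d
body[7] xor  r4, r5, r3 -> r4=0x38
epilogue: pop r5=0x4b, sp=0xe7
epilogue: pop r4=0xa5, sp=0xe8
epilogue: pop r3=0x57, sp=0xe9
epilogue: pop r1=0x53, sp=0xea
r0 is caller-saved -> body value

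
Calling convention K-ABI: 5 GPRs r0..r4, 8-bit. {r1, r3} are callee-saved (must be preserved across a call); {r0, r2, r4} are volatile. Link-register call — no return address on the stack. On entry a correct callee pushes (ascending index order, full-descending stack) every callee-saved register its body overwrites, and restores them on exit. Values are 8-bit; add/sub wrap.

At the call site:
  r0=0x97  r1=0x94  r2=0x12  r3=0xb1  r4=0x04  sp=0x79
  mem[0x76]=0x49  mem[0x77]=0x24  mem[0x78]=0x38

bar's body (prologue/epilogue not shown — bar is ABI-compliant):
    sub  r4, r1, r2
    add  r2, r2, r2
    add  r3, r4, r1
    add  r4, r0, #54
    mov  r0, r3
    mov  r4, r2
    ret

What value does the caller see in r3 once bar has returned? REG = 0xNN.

prologue: push r3 -> mem[0x78]=0xb1, sp=0x78
body[0] sub  r4, r1, r2 -> r4=0x82
body[1] add  r2, r2, r2 -> r2=0x24
body[2] add  r3, r4, r1 -> r3=0x16
body[3] add  r4, r0, #54 -> r4=0xcd
body[4] mov  r0, r3 -> r0=0x16
body[5] mov  r4, r2 -> r4=0x24
epilogue: pop r3=0xb1, sp=0x79
r3 is callee-saved -> restored

REG = 0xb1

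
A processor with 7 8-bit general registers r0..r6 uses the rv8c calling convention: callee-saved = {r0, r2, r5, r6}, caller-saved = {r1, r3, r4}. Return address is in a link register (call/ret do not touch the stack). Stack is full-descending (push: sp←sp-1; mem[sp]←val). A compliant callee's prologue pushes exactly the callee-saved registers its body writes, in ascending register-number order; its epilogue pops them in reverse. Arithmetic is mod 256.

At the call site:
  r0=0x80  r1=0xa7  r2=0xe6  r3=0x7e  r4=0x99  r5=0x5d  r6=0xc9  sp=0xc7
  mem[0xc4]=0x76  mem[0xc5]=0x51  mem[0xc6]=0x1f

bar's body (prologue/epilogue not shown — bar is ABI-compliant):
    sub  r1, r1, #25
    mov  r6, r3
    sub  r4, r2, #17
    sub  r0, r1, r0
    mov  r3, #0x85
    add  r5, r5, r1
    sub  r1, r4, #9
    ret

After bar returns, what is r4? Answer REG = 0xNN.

REG = 0xd5

prologue: push r0 → mem[0xc6]=0x80, sp=0xc6
prologue: push r5 → mem[0xc5]=0x5d, sp=0xc5
prologue: push r6 → mem[0xc4]=0xc9, sp=0xc4
body[0] sub  r1, r1, #25 → r1=0x8e
body[1] mov  r6, r3 → r6=0x7e
body[2] sub  r4, r2, #17 → r4=0xd5
body[3] sub  r0, r1, r0 → r0=0x0e
body[4] mov  r3, #0x85 → r3=0x85
body[5] add  r5, r5, r1 → r5=0xeb
body[6] sub  r1, r4, #9 → r1=0xcc
epilogue: pop r6=0xc9, sp=0xc5
epilogue: pop r5=0x5d, sp=0xc6
epilogue: pop r0=0x80, sp=0xc7
r4 is caller-saved → body value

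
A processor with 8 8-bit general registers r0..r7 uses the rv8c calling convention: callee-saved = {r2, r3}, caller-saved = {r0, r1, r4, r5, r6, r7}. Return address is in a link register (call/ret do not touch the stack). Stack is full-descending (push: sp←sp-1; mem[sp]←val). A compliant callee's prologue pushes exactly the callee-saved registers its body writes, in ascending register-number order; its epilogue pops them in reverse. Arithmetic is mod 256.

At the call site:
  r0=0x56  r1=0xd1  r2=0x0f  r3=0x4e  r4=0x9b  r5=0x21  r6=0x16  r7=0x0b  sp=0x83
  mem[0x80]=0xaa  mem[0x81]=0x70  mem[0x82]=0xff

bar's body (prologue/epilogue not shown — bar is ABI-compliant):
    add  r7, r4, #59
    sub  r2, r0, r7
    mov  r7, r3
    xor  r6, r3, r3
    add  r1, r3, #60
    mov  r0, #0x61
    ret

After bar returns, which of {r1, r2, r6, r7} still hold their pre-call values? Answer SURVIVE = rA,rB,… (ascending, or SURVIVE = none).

SURVIVE = r2

prologue: push r2 → mem[0x82]=0x0f, sp=0x82
body[0] add  r7, r4, #59 → r7=0xd6
body[1] sub  r2, r0, r7 → r2=0x80
body[2] mov  r7, r3 → r7=0x4e
body[3] xor  r6, r3, r3 → r6=0x00
body[4] add  r1, r3, #60 → r1=0x8a
body[5] mov  r0, #0x61 → r0=0x61
epilogue: pop r2=0x0f, sp=0x83
r1: caller-saved, written=True
r2: callee-saved, written=True
r6: caller-saved, written=True
r7: caller-saved, written=True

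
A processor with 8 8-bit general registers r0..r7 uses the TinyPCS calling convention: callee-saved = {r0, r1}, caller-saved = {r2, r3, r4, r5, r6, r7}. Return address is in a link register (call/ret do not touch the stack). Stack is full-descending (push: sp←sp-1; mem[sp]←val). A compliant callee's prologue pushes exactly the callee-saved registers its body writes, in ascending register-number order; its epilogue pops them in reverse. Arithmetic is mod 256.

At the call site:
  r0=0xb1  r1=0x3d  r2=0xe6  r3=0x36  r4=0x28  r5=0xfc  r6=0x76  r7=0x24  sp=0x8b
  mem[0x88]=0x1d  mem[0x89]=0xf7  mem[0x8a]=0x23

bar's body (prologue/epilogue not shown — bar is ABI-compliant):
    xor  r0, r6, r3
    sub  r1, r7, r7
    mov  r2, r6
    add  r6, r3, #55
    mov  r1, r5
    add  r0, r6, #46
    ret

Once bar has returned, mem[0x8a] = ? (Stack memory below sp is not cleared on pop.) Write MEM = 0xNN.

MEM = 0xb1

prologue: push r0 -> mem[0x8a]=0xb1, sp=0x8a
prologue: push r1 -> mem[0x89]=0x3d, sp=0x89
body[0] xor  r0, r6, r3 -> r0=0x40
body[1] sub  r1, r7, r7 -> r1=0x00
body[2] mov  r2, r6 -> r2=0x76
body[3] add  r6, r3, #55 -> r6=0x6d
body[4] mov  r1, r5 -> r1=0xfc
body[5] add  r0, r6, #46 -> r0=0x9b
epilogue: pop r1=0x3d, sp=0x8a
epilogue: pop r0=0xb1, sp=0x8b
prologue pushed ['r0', 'r1'] at ['0x8a', '0x89']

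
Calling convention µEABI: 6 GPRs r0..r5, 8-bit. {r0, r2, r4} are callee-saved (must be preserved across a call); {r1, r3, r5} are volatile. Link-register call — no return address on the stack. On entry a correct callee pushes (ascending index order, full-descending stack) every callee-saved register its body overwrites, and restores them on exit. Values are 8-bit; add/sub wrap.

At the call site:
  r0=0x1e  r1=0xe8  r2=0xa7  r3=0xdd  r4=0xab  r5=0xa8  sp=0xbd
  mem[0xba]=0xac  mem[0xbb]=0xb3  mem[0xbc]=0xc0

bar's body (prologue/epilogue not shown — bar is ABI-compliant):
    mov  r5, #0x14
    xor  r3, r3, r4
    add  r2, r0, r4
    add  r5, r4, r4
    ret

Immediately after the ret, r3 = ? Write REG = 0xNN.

REG = 0x76

prologue: push r2 → mem[0xbc]=0xa7, sp=0xbc
body[0] mov  r5, #0x14 → r5=0x14
body[1] xor  r3, r3, r4 → r3=0x76
body[2] add  r2, r0, r4 → r2=0xc9
body[3] add  r5, r4, r4 → r5=0x56
epilogue: pop r2=0xa7, sp=0xbd
r3 is caller-saved → body value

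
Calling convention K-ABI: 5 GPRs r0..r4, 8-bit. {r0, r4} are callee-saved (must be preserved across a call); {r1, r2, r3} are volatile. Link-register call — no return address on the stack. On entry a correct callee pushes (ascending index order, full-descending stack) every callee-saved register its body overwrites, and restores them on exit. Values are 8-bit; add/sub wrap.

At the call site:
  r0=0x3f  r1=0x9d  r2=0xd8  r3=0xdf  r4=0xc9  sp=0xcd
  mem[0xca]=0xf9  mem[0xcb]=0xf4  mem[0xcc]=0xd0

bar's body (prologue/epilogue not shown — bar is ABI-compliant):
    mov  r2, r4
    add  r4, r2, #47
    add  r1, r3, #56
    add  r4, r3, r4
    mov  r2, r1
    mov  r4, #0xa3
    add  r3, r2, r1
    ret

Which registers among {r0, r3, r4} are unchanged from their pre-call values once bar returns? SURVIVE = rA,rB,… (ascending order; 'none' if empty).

prologue: push r4 → mem[0xcc]=0xc9, sp=0xcc
body[0] mov  r2, r4 → r2=0xc9
body[1] add  r4, r2, #47 → r4=0xf8
body[2] add  r1, r3, #56 → r1=0x17
body[3] add  r4, r3, r4 → r4=0xd7
body[4] mov  r2, r1 → r2=0x17
body[5] mov  r4, #0xa3 → r4=0xa3
body[6] add  r3, r2, r1 → r3=0x2e
epilogue: pop r4=0xc9, sp=0xcd
r0: callee-saved, written=False
r3: caller-saved, written=True
r4: callee-saved, written=True

SURVIVE = r0,r4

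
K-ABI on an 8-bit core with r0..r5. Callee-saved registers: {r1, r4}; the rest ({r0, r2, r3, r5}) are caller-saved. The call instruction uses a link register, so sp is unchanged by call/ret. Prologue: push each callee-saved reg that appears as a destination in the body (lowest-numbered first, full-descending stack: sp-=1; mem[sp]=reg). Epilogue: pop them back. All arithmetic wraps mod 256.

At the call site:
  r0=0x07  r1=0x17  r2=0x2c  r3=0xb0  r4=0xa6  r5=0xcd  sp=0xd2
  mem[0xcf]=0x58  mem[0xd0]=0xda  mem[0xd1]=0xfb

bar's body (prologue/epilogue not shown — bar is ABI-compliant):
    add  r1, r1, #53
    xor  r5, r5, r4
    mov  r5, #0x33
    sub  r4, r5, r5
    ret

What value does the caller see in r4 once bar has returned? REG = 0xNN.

prologue: push r1 -> mem[0xd1]=0x17, sp=0xd1
prologue: push r4 -> mem[0xd0]=0xa6, sp=0xd0
body[0] add  r1, r1, #53 -> r1=0x4c
body[1] xor  r5, r5, r4 -> r5=0x6b
body[2] mov  r5, #0x33 -> r5=0x33
body[3] sub  r4, r5, r5 -> r4=0x00
epilogue: pop r4=0xa6, sp=0xd1
epilogue: pop r1=0x17, sp=0xd2
r4 is callee-saved -> restored

REG = 0xa6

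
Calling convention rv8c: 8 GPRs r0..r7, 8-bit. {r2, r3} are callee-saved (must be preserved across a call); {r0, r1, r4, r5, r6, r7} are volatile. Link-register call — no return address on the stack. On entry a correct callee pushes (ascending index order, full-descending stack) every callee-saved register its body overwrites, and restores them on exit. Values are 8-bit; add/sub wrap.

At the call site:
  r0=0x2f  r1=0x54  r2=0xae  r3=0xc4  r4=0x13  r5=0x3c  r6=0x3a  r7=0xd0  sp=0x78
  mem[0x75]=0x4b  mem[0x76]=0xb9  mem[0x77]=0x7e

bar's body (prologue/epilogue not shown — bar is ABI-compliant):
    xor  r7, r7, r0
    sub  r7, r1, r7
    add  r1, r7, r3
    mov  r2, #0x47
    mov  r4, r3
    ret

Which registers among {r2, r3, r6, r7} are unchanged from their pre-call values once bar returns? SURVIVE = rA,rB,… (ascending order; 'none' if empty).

prologue: push r2 -> mem[0x77]=0xae, sp=0x77
body[0] xor  r7, r7, r0 -> r7=0xff
body[1] sub  r7, r1, r7 -> r7=0x55
body[2] add  r1, r7, r3 -> r1=0x19
body[3] mov  r2, #0x47 -> r2=0x47
body[4] mov  r4, r3 -> r4=0xc4
epilogue: pop r2=0xae, sp=0x78
r2: callee-saved, written=True
r3: callee-saved, written=False
r6: caller-saved, written=False
r7: caller-saved, written=True

SURVIVE = r2,r3,r6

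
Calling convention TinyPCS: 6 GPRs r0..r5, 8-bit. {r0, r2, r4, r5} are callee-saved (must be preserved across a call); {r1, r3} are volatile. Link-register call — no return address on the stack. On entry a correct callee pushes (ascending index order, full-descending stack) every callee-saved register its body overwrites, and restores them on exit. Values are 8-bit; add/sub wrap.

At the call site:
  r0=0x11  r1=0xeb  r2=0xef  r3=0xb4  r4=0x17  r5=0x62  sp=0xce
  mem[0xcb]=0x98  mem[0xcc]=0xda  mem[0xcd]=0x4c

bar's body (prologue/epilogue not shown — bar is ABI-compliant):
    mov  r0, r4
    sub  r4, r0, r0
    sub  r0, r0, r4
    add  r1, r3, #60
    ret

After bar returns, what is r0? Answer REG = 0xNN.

prologue: push r0 → mem[0xcd]=0x11, sp=0xcd
prologue: push r4 → mem[0xcc]=0x17, sp=0xcc
body[0] mov  r0, r4 → r0=0x17
body[1] sub  r4, r0, r0 → r4=0x00
body[2] sub  r0, r0, r4 → r0=0x17
body[3] add  r1, r3, #60 → r1=0xf0
epilogue: pop r4=0x17, sp=0xcd
epilogue: pop r0=0x11, sp=0xce
r0 is callee-saved → restored

REG = 0x11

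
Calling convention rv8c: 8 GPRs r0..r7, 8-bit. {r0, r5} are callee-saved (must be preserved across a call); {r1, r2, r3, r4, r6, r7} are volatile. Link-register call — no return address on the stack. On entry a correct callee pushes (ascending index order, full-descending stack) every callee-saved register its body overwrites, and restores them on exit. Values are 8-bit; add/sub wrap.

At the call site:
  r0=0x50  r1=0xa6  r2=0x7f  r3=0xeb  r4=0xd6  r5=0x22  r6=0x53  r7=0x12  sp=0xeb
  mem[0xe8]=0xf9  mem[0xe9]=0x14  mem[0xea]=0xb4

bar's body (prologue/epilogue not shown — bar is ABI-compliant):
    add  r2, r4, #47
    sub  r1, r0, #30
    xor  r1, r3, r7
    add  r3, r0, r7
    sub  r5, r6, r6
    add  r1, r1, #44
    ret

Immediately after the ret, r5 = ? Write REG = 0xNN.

REG = 0x22

prologue: push r5 → mem[0xea]=0x22, sp=0xea
body[0] add  r2, r4, #47 → r2=0x05
body[1] sub  r1, r0, #30 → r1=0x32
body[2] xor  r1, r3, r7 → r1=0xf9
body[3] add  r3, r0, r7 → r3=0x62
body[4] sub  r5, r6, r6 → r5=0x00
body[5] add  r1, r1, #44 → r1=0x25
epilogue: pop r5=0x22, sp=0xeb
r5 is callee-saved → restored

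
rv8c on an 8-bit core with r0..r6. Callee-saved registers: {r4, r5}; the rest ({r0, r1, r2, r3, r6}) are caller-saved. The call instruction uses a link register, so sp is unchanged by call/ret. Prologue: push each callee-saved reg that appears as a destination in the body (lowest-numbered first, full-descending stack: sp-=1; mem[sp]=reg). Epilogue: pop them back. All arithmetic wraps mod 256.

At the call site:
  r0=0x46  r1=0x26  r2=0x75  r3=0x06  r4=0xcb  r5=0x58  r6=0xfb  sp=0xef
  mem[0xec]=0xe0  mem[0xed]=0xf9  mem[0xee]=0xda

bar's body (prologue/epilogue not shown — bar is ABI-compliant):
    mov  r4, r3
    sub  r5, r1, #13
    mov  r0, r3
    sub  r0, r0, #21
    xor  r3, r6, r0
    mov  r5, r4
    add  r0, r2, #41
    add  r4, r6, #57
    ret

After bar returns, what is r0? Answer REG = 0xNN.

REG = 0x9e

prologue: push r4 -> mem[0xee]=0xcb, sp=0xee
prologue: push r5 -> mem[0xed]=0x58, sp=0xed
body[0] mov  r4, r3 -> r4=0x06
body[1] sub  r5, r1, #13 -> r5=0x19
body[2] mov  r0, r3 -> r0=0x06
body[3] sub  r0, r0, #21 -> r0=0xf1
body[4] xor  r3, r6, r0 -> r3=0x0a
body[5] mov  r5, r4 -> r5=0x06
body[6] add  r0, r2, #41 -> r0=0x9e
body[7] add  r4, r6, #57 -> r4=0x34
epilogue: pop r5=0x58, sp=0xee
epilogue: pop r4=0xcb, sp=0xef
r0 is caller-saved -> body value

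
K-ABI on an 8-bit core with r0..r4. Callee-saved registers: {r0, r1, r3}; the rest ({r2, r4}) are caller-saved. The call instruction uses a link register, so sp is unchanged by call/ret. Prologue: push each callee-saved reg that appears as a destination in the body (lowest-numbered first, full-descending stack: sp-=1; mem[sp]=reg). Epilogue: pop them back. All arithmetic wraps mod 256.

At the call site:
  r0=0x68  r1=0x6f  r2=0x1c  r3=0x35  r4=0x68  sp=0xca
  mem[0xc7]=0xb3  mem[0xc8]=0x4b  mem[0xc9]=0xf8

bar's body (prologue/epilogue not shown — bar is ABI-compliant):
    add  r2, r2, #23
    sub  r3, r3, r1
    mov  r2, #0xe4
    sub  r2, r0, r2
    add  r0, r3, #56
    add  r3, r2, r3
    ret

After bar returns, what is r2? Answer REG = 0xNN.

prologue: push r0 -> mem[0xc9]=0x68, sp=0xc9
prologue: push r3 -> mem[0xc8]=0x35, sp=0xc8
body[0] add  r2, r2, #23 -> r2=0x33
body[1] sub  r3, r3, r1 -> r3=0xc6
body[2] mov  r2, #0xe4 -> r2=0xe4
body[3] sub  r2, r0, r2 -> r2=0x84
body[4] add  r0, r3, #56 -> r0=0xfe
body[5] add  r3, r2, r3 -> r3=0x4a
epilogue: pop r3=0x35, sp=0xc9
epilogue: pop r0=0x68, sp=0xca
r2 is caller-saved -> body value

REG = 0x84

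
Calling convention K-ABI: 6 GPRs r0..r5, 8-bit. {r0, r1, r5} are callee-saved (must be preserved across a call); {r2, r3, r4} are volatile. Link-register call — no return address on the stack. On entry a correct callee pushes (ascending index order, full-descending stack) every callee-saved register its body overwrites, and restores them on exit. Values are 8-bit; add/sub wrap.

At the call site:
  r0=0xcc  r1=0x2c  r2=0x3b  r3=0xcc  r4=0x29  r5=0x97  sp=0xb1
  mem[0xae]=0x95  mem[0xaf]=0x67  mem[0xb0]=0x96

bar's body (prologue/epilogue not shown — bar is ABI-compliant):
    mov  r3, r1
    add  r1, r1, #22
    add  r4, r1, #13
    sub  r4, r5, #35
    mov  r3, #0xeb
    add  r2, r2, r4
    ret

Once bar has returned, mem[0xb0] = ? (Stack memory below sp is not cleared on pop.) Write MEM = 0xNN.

prologue: push r1 -> mem[0xb0]=0x2c, sp=0xb0
body[0] mov  r3, r1 -> r3=0x2c
body[1] add  r1, r1, #22 -> r1=0x42
body[2] add  r4, r1, #13 -> r4=0x4f
body[3] sub  r4, r5, #35 -> r4=0x74
body[4] mov  r3, #0xeb -> r3=0xeb
body[5] add  r2, r2, r4 -> r2=0xaf
epilogue: pop r1=0x2c, sp=0xb1
prologue pushed ['r1'] at ['0xb0']

MEM = 0x2c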